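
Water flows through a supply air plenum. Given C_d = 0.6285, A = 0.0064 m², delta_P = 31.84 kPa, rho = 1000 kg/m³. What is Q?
Formula: Q = C_d A \sqrt{\frac{2 \Delta P}{\rho}}
Q = 0.6285·0.0064·√(2·(31.84·1000)/1000)·1000 = 32.1 L/s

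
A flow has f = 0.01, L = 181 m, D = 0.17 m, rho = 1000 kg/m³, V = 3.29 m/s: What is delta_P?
Formula: \Delta P = f \frac{L}{D} \frac{\rho V^2}{2}
delta_P = 0.01·(181/0.17)·0.5·1000·3.29²/1000 = 57.62 kPa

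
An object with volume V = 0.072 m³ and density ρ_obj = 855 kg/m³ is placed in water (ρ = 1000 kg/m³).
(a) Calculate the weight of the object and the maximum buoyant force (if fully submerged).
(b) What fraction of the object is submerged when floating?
(a) W=rho_obj*g*V=855*9.81*0.072=603.9 N; F_B(max)=rho*g*V=1000*9.81*0.072=706.3 N
(b) Floating fraction=rho_obj/rho=855/1000=0.855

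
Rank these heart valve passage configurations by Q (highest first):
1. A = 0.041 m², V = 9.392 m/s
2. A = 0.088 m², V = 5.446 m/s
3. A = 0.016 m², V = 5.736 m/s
Case 1: Q = 385.1 L/s
Case 2: Q = 479.2 L/s
Case 3: Q = 91.78 L/s
Ranking (highest first): 2, 1, 3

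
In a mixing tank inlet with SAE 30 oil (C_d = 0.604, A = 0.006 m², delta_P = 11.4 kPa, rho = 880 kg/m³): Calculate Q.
Formula: Q = C_d A \sqrt{\frac{2 \Delta P}{\rho}}
Q = 0.604·0.006·√(2·(11.4·1000)/880)·1000 = 18.45 L/s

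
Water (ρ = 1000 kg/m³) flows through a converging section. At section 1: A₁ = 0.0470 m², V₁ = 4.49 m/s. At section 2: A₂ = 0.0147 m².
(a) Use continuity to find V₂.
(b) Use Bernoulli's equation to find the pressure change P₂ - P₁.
(a) Continuity: A₁V₁=A₂V₂ -> V₂=A₁V₁/A₂=0.0470*4.49/0.0147=14.36 m/s
(b) Bernoulli: P₂-P₁=0.5*rho*(V₁^2-V₂^2)/1000=0.5*1000*(4.49^2-14.36^2)/1000=-93.02 kPa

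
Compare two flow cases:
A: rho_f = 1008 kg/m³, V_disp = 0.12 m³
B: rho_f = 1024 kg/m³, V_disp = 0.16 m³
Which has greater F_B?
F_B(A) = 1187 N, F_B(B) = 1607 N. Answer: B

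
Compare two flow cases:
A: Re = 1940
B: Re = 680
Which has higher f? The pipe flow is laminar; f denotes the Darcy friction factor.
f(A) = 0.03299, f(B) = 0.09412. Answer: B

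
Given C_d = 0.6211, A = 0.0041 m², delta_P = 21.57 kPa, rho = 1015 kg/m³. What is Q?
Formula: Q = C_d A \sqrt{\frac{2 \Delta P}{\rho}}
Q = 0.6211·0.0041·√(2·(21.57·1000)/1015)·1000 = 16.6 L/s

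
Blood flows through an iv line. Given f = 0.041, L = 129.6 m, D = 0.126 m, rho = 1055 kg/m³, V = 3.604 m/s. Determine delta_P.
Formula: \Delta P = f \frac{L}{D} \frac{\rho V^2}{2}
delta_P = 0.041·(129.6/0.126)·0.5·1055·3.604²/1000 = 288.9 kPa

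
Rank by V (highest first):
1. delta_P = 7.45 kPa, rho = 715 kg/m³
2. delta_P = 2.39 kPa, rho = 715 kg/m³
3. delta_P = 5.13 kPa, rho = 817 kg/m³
Case 1: V = 4.565 m/s
Case 2: V = 2.586 m/s
Case 3: V = 3.544 m/s
Ranking (highest first): 1, 3, 2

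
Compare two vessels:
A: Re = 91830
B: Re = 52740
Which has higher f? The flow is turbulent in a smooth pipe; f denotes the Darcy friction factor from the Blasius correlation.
f(A) = 0.01815, f(B) = 0.02085. Answer: B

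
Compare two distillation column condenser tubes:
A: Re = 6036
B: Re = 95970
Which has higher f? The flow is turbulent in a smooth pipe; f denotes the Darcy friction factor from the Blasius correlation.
f(A) = 0.03585, f(B) = 0.01795. Answer: A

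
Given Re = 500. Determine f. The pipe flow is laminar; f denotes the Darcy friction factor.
Formula: f = \frac{64}{Re}
f = 64/500 = 0.128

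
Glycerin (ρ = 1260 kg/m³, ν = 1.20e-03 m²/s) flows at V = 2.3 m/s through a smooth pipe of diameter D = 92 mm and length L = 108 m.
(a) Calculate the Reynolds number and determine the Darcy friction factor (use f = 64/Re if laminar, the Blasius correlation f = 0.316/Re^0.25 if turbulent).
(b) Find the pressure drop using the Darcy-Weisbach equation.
(a) Re = V·D/ν = 2.3·0.092/1.20e-03 = 176.33 → laminar (Re < 2300); f = 64/Re = 64/176.33 = 0.36296
(b) Darcy-Weisbach: ΔP = f·(L/D)·½ρV²/1000 = 0.36296·(108/0.092)·½·1260·2.3²/1000 = 1420 kPa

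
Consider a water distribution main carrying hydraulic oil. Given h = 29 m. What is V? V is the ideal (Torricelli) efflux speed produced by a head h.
Formula: V = \sqrt{2 g h}
V = √(2·9.81·29) = 23.85 m/s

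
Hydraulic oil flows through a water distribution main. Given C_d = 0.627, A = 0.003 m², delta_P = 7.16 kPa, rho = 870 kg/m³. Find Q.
Formula: Q = C_d A \sqrt{\frac{2 \Delta P}{\rho}}
Q = 0.627·0.003·√(2·(7.16·1000)/870)·1000 = 7.631 L/s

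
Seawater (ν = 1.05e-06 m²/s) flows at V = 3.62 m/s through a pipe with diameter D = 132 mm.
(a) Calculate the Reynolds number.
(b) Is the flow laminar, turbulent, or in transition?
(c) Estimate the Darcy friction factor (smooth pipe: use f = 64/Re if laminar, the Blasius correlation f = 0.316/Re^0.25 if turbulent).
(a) Re = V·D/ν = 3.62·0.132/1.05e-06 = 455090
(b) Flow regime: turbulent (Re > 4000)
(c) Friction factor: f = 0.316/Re^0.25 = 0.316/455090^0.25 = 0.01217 (Blasius is strictly valid for Re ≲ 1e5; used here as the smooth-pipe estimate the problem specifies)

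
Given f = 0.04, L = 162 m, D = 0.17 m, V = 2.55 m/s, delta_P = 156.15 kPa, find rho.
Formula: \Delta P = f \frac{L}{D} \frac{\rho V^2}{2}
Substituting knowns: 156.15 = 0.04·(162/0.17)·0.5·rho·2.55²/1000
Solving for rho: rho = (156.15·1000)/(0.04·(162/0.17)·0.5·2.55²) = 1260 kg/m³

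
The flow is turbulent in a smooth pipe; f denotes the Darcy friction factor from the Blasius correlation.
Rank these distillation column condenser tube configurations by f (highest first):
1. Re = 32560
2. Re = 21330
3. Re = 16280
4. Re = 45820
Case 1: f = 0.02352
Case 2: f = 0.02615
Case 3: f = 0.02798
Case 4: f = 0.0216
Ranking (highest first): 3, 2, 1, 4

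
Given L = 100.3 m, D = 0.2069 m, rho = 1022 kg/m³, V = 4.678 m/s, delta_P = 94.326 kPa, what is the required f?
Formula: \Delta P = f \frac{L}{D} \frac{\rho V^2}{2}
Substituting knowns: 94.326 = f·(100.3/0.2069)·0.5·1022·4.678²/1000
Solving for f: f = (94.326·1000)/((100.3/0.2069)·0.5·1022·4.678²) = 0.0174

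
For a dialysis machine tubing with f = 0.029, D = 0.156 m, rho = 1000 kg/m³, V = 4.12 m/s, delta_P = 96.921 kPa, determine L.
Formula: \Delta P = f \frac{L}{D} \frac{\rho V^2}{2}
Substituting knowns: 96.921 = 0.029·(L/0.156)·0.5·1000·4.12²/1000
Solving for L: L = (96.921·1000)·0.156/(0.029·0.5·1000·4.12²) = 61.43 m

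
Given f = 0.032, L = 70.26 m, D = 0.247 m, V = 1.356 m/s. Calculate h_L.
Formula: h_L = f \frac{L}{D} \frac{V^2}{2g}
h_L = 0.032·(70.26/0.247)·1.356²/(2·9.81) = 0.8531 m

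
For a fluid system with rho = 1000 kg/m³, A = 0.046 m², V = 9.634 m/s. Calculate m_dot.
Formula: \dot{m} = \rho A V
m_dot = 1000·0.046·9.634 = 443.2 kg/s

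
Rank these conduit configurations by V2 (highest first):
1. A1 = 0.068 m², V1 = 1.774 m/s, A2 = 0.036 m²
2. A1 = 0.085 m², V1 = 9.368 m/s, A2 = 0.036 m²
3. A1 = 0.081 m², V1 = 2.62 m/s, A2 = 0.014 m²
Case 1: V2 = 3.351 m/s
Case 2: V2 = 22.12 m/s
Case 3: V2 = 15.16 m/s
Ranking (highest first): 2, 3, 1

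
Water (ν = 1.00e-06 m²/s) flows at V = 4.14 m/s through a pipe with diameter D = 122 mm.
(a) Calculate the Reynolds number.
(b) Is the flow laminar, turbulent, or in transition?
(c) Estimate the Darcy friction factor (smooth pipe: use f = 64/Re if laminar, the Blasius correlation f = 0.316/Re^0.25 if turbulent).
(a) Re = V·D/ν = 4.14·0.122/1.00e-06 = 505080
(b) Flow regime: turbulent (Re > 4000)
(c) Friction factor: f = 0.316/Re^0.25 = 0.316/505080^0.25 = 0.01185 (Blasius is strictly valid for Re ≲ 1e5; used here as the smooth-pipe estimate the problem specifies)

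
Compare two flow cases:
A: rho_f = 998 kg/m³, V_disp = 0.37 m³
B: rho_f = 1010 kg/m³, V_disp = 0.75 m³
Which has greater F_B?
F_B(A) = 3622 N, F_B(B) = 7431 N. Answer: B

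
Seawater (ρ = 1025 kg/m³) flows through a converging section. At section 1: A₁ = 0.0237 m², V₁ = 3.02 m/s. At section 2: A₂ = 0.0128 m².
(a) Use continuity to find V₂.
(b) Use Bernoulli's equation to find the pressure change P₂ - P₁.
(a) Continuity: A₁V₁=A₂V₂ -> V₂=A₁V₁/A₂=0.0237*3.02/0.0128=5.59 m/s
(b) Bernoulli: P₂-P₁=0.5*rho*(V₁^2-V₂^2)/1000=0.5*1025*(3.02^2-5.59^2)/1000=-11.34 kPa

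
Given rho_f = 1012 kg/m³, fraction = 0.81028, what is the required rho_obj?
Formula: f_{sub} = \frac{\rho_{obj}}{\rho_f}
Substituting knowns: 0.81028 = rho_obj/1012
Solving for rho_obj: rho_obj = 0.81028·1012 = 820 kg/m³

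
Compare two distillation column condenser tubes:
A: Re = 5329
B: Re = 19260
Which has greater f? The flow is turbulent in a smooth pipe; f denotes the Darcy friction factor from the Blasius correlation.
f(A) = 0.03699, f(B) = 0.02682. Answer: A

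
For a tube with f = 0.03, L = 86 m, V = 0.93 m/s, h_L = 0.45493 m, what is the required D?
Formula: h_L = f \frac{L}{D} \frac{V^2}{2g}
Substituting knowns: 0.45493 = 0.03·(86/D)·0.93²/(2·9.81)
Solving for D: D = 0.03·86·0.93²/(2·9.81·0.45493) = 0.25 m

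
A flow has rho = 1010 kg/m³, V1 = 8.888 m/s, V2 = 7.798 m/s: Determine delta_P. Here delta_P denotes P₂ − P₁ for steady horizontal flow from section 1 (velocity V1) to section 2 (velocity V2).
Formula: \Delta P = \frac{1}{2} \rho (V_1^2 - V_2^2)
delta_P = 0.5·1010·(8.888² − 7.798²)/1000 = 9.185 kPa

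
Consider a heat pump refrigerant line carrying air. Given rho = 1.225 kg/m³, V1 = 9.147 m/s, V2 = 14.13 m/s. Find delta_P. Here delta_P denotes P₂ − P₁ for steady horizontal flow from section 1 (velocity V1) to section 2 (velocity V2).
Formula: \Delta P = \frac{1}{2} \rho (V_1^2 - V_2^2)
delta_P = 0.5·1.225·(9.147² − 14.13²)/1000 = -0.07104 kPa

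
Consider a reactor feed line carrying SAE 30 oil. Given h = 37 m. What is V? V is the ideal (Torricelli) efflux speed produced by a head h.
Formula: V = \sqrt{2 g h}
V = √(2·9.81·37) = 26.94 m/s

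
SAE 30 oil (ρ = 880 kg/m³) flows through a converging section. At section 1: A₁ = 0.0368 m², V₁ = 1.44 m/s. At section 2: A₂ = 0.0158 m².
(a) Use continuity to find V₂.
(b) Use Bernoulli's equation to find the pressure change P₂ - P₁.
(a) Continuity: A₁V₁=A₂V₂ -> V₂=A₁V₁/A₂=0.0368*1.44/0.0158=3.35 m/s
(b) Bernoulli: P₂-P₁=0.5*rho*(V₁^2-V₂^2)/1000=0.5*880*(1.44^2-3.35^2)/1000=-4.026 kPa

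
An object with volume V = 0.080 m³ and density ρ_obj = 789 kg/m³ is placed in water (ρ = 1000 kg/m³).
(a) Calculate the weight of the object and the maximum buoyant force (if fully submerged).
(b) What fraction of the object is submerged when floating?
(a) W=rho_obj*g*V=789*9.81*0.080=619.2 N; F_B(max)=rho*g*V=1000*9.81*0.080=784.8 N
(b) Floating fraction=rho_obj/rho=789/1000=0.789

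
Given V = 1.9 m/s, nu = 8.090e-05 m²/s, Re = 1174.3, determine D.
Formula: Re = \frac{V D}{\nu}
Substituting knowns: 1174.3 = 1.9·D/8.090e-05
Solving for D: D = 1174.3·8.090e-05/1.9 = 0.05 m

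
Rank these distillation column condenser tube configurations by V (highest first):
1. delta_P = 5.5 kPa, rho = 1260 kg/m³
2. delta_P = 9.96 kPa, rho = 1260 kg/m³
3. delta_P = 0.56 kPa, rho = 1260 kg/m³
Case 1: V = 2.955 m/s
Case 2: V = 3.976 m/s
Case 3: V = 0.9428 m/s
Ranking (highest first): 2, 1, 3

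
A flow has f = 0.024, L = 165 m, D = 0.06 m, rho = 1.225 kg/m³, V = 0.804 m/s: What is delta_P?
Formula: \Delta P = f \frac{L}{D} \frac{\rho V^2}{2}
delta_P = 0.024·(165/0.06)·0.5·1.225·0.804²/1000 = 0.02613 kPa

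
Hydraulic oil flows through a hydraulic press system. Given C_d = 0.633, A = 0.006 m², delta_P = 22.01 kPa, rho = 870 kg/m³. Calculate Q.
Formula: Q = C_d A \sqrt{\frac{2 \Delta P}{\rho}}
Q = 0.633·0.006·√(2·(22.01·1000)/870)·1000 = 27.02 L/s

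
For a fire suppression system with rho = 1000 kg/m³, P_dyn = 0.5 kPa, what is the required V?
Formula: P_{dyn} = \frac{1}{2} \rho V^2
Substituting knowns: 0.5 = 0.5·1000·V²/1000
Solving for V: V = √(2·(0.5·1000)/1000) = 1 m/s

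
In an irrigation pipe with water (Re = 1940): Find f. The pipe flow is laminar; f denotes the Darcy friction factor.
Formula: f = \frac{64}{Re}
f = 64/1940 = 0.03299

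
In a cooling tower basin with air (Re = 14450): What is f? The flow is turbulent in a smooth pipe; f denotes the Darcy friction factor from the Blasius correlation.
Formula: f = \frac{0.316}{Re^{0.25}}
f = 0.316/14450^0.25 = 0.02882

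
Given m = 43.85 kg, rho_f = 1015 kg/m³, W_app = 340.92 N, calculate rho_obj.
Formula: W_{app} = mg\left(1 - \frac{\rho_f}{\rho_{obj}}\right)
Substituting knowns: 340.92 = 43.85·9.81·(1 − 1015/rho_obj)
Solving for rho_obj: rho_obj = 1015/(1 − 340.92/(43.85·9.81)) = 4892 kg/m³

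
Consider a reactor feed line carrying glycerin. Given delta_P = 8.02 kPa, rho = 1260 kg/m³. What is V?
Formula: V = \sqrt{\frac{2 \Delta P}{\rho}}
V = √(2·(8.02·1000)/1260) = 3.568 m/s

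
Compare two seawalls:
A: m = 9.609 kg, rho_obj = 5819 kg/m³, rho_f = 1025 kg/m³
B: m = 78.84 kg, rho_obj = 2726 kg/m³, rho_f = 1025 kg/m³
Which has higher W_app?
W_app(A) = 77.66 N, W_app(B) = 482.6 N. Answer: B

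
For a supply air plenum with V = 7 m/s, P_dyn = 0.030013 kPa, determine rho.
Formula: P_{dyn} = \frac{1}{2} \rho V^2
Substituting knowns: 0.030013 = 0.5·rho·7²/1000
Solving for rho: rho = 2·(0.030013·1000)/7² = 1.225 kg/m³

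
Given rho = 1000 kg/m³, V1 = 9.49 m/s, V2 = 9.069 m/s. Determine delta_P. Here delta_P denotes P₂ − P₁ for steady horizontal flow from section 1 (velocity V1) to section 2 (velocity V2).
Formula: \Delta P = \frac{1}{2} \rho (V_1^2 - V_2^2)
delta_P = 0.5·1000·(9.49² − 9.069²)/1000 = 3.907 kPa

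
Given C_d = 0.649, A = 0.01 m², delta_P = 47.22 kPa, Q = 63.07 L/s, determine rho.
Formula: Q = C_d A \sqrt{\frac{2 \Delta P}{\rho}}
Substituting knowns: 63.07 = 0.649·0.01·√(2·(47.22·1000)/rho)·1000
Solving for rho: rho = 2·(47.22·1000)/((63.07/1000)/(0.649·0.01))² = 1000 kg/m³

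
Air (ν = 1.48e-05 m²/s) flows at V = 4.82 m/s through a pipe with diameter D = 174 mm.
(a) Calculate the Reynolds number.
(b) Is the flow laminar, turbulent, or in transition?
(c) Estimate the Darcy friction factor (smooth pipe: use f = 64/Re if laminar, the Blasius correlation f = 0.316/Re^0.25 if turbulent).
(a) Re = V·D/ν = 4.82·0.174/1.48e-05 = 56668
(b) Flow regime: turbulent (Re > 4000)
(c) Friction factor: f = 0.316/Re^0.25 = 0.316/56668^0.25 = 0.02048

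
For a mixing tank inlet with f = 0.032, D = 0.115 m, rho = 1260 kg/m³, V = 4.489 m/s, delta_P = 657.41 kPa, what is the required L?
Formula: \Delta P = f \frac{L}{D} \frac{\rho V^2}{2}
Substituting knowns: 657.41 = 0.032·(L/0.115)·0.5·1260·4.489²/1000
Solving for L: L = (657.41·1000)·0.115/(0.032·0.5·1260·4.489²) = 186.1 m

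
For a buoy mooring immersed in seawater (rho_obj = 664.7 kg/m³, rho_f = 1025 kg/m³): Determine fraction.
Formula: f_{sub} = \frac{\rho_{obj}}{\rho_f}
fraction = 664.7/1025 = 0.6485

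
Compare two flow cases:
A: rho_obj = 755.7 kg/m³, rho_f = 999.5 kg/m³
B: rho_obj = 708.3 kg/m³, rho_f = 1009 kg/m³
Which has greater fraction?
fraction(A) = 0.7561, fraction(B) = 0.702. Answer: A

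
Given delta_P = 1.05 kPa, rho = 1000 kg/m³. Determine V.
Formula: V = \sqrt{\frac{2 \Delta P}{\rho}}
V = √(2·(1.05·1000)/1000) = 1.449 m/s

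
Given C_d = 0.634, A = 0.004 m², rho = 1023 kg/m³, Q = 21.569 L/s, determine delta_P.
Formula: Q = C_d A \sqrt{\frac{2 \Delta P}{\rho}}
Substituting knowns: 21.569 = 0.634·0.004·√(2·(delta_P·1000)/1023)·1000
Solving for delta_P: delta_P = ((21.569/1000)/(0.634·0.004))²·1023/2/1000 = 37 kPa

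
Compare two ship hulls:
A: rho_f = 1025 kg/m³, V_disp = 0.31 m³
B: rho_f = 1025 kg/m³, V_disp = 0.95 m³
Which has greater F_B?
F_B(A) = 3117 N, F_B(B) = 9552 N. Answer: B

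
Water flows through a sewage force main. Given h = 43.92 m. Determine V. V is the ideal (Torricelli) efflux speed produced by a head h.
Formula: V = \sqrt{2 g h}
V = √(2·9.81·43.92) = 29.35 m/s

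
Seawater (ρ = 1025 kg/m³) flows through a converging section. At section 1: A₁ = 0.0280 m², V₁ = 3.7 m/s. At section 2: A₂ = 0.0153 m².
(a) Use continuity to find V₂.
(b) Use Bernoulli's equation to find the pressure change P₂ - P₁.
(a) Continuity: A₁V₁=A₂V₂ -> V₂=A₁V₁/A₂=0.0280*3.7/0.0153=6.77 m/s
(b) Bernoulli: P₂-P₁=0.5*rho*(V₁^2-V₂^2)/1000=0.5*1025*(3.7^2-6.77^2)/1000=-16.47 kPa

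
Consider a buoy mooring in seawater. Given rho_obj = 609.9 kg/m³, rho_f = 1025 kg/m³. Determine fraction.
Formula: f_{sub} = \frac{\rho_{obj}}{\rho_f}
fraction = 609.9/1025 = 0.595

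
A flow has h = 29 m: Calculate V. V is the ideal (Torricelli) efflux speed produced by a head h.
Formula: V = \sqrt{2 g h}
V = √(2·9.81·29) = 23.85 m/s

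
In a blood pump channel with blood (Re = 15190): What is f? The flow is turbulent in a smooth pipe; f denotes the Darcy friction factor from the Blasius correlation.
Formula: f = \frac{0.316}{Re^{0.25}}
f = 0.316/15190^0.25 = 0.02846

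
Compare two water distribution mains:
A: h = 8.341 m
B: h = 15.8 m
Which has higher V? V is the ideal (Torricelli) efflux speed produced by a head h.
V(A) = 12.79 m/s, V(B) = 17.61 m/s. Answer: B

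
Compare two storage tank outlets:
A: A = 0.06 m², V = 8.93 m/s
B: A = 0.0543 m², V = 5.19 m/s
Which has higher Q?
Q(A) = 535.8 L/s, Q(B) = 281.8 L/s. Answer: A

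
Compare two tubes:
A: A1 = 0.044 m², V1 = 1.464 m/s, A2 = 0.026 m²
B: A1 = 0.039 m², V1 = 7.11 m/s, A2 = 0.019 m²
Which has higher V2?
V2(A) = 2.478 m/s, V2(B) = 14.59 m/s. Answer: B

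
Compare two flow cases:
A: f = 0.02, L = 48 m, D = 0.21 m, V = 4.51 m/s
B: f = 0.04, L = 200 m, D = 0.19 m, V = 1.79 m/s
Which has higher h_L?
h_L(A) = 4.739 m, h_L(B) = 6.876 m. Answer: B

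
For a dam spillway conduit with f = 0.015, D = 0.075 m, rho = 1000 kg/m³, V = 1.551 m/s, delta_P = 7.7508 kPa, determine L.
Formula: \Delta P = f \frac{L}{D} \frac{\rho V^2}{2}
Substituting knowns: 7.7508 = 0.015·(L/0.075)·0.5·1000·1.551²/1000
Solving for L: L = (7.7508·1000)·0.075/(0.015·0.5·1000·1.551²) = 32.22 m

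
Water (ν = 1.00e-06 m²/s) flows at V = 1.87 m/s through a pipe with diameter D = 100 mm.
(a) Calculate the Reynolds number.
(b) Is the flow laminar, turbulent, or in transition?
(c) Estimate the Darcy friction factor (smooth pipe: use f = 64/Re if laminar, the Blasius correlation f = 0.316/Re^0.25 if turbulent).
(a) Re = V·D/ν = 1.87·0.1/1.00e-06 = 187000
(b) Flow regime: turbulent (Re > 4000)
(c) Friction factor: f = 0.316/Re^0.25 = 0.316/187000^0.25 = 0.0152 (Blasius is strictly valid for Re ≲ 1e5; used here as the smooth-pipe estimate the problem specifies)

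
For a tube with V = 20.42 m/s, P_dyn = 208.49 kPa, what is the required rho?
Formula: P_{dyn} = \frac{1}{2} \rho V^2
Substituting knowns: 208.49 = 0.5·rho·20.42²/1000
Solving for rho: rho = 2·(208.49·1000)/20.42² = 1000 kg/m³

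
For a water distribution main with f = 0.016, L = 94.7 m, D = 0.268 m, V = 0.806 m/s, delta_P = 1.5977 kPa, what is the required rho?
Formula: \Delta P = f \frac{L}{D} \frac{\rho V^2}{2}
Substituting knowns: 1.5977 = 0.016·(94.7/0.268)·0.5·rho·0.806²/1000
Solving for rho: rho = (1.5977·1000)/(0.016·(94.7/0.268)·0.5·0.806²) = 870 kg/m³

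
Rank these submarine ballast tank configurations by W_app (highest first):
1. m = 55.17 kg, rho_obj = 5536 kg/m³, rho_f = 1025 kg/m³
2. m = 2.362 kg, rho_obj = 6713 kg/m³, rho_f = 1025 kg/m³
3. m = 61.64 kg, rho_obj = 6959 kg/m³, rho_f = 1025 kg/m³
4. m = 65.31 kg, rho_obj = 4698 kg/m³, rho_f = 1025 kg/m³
Case 1: W_app = 441 N
Case 2: W_app = 19.63 N
Case 3: W_app = 515.6 N
Case 4: W_app = 500.9 N
Ranking (highest first): 3, 4, 1, 2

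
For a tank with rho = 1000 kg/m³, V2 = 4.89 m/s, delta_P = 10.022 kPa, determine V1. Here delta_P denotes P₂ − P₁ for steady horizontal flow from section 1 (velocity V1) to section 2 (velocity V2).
Formula: \Delta P = \frac{1}{2} \rho (V_1^2 - V_2^2)
Substituting knowns: 10.022 = 0.5·1000·(V1² − 4.89²)/1000
Solving for V1: V1 = √(4.89² + 2·(10.022·1000)/1000) = 6.63 m/s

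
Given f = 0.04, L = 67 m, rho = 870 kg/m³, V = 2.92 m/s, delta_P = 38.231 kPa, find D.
Formula: \Delta P = f \frac{L}{D} \frac{\rho V^2}{2}
Substituting knowns: 38.231 = 0.04·(67/D)·0.5·870·2.92²/1000
Solving for D: D = 0.04·67·0.5·870·2.92²/(38.231·1000) = 0.26 m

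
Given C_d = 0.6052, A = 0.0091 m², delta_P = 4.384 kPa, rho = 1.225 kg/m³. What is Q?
Formula: Q = C_d A \sqrt{\frac{2 \Delta P}{\rho}}
Q = 0.6052·0.0091·√(2·(4.384·1000)/1.225)·1000 = 465.9 L/s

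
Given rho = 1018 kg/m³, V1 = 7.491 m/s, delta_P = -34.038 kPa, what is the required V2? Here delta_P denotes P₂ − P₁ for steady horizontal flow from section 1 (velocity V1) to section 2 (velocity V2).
Formula: \Delta P = \frac{1}{2} \rho (V_1^2 - V_2^2)
Substituting knowns: -34.038 = 0.5·1018·(7.491² − V2²)/1000
Solving for V2: V2 = √(7.491² − 2·(-34.038·1000)/1018) = 11.09 m/s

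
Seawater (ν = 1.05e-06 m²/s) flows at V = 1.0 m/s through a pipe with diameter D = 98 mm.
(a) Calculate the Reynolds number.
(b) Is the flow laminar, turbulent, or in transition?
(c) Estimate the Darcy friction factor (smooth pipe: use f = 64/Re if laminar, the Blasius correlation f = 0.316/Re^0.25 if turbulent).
(a) Re = V·D/ν = 1.0·0.098/1.05e-06 = 93333
(b) Flow regime: turbulent (Re > 4000)
(c) Friction factor: f = 0.316/Re^0.25 = 0.316/93333^0.25 = 0.01808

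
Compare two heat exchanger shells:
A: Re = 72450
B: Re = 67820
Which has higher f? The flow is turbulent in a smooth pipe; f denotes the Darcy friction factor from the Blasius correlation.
f(A) = 0.01926, f(B) = 0.01958. Answer: B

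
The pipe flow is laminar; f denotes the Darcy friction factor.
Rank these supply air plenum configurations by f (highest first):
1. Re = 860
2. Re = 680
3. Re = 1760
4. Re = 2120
Case 1: f = 0.07442
Case 2: f = 0.09412
Case 3: f = 0.03636
Case 4: f = 0.03019
Ranking (highest first): 2, 1, 3, 4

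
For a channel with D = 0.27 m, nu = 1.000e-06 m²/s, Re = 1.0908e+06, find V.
Formula: Re = \frac{V D}{\nu}
Substituting knowns: 1.0908e+06 = V·0.27/1.000e-06
Solving for V: V = 1.0908e+06·1.000e-06/0.27 = 4.04 m/s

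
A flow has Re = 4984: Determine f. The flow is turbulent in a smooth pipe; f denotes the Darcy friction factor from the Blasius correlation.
Formula: f = \frac{0.316}{Re^{0.25}}
f = 0.316/4984^0.25 = 0.03761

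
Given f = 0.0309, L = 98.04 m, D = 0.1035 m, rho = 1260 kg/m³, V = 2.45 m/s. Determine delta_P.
Formula: \Delta P = f \frac{L}{D} \frac{\rho V^2}{2}
delta_P = 0.0309·(98.04/0.1035)·0.5·1260·2.45²/1000 = 110.7 kPa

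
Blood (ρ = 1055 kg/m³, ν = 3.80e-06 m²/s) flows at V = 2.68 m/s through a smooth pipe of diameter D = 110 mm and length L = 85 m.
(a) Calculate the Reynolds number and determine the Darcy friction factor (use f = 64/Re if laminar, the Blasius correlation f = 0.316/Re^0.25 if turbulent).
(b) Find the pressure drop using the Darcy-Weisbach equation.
(a) Re = V·D/ν = 2.68·0.11/3.80e-06 = 77579 → turbulent (Re > 4000); f = 0.316/Re^0.25 = 0.316/77579^0.25 = 0.018934
(b) Darcy-Weisbach: ΔP = f·(L/D)·½ρV²/1000 = 0.018934·(85/0.110)·½·1055·2.68²/1000 = 55.43 kPa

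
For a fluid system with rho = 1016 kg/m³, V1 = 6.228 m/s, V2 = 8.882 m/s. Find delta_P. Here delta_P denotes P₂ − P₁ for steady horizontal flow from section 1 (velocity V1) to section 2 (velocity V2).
Formula: \Delta P = \frac{1}{2} \rho (V_1^2 - V_2^2)
delta_P = 0.5·1016·(6.228² − 8.882²)/1000 = -20.37 kPa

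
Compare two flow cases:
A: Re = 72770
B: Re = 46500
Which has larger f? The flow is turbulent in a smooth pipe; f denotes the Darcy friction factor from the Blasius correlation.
f(A) = 0.01924, f(B) = 0.02152. Answer: B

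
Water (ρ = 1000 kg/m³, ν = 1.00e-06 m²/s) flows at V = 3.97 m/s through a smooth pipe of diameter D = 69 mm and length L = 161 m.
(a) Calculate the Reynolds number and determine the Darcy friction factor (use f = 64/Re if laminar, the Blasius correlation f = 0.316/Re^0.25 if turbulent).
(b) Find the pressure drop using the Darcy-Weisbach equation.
(a) Re = V·D/ν = 3.97·0.069/1.00e-06 = 273930 → turbulent (Re > 4000); f = 0.316/Re^0.25 = 0.316/273930^0.25 = 0.013813 (Blasius is strictly valid for Re ≲ 1e5; used here as the smooth-pipe estimate the problem specifies)
(b) Darcy-Weisbach: ΔP = f·(L/D)·½ρV²/1000 = 0.013813·(161/0.069)·½·1000·3.97²/1000 = 254 kPa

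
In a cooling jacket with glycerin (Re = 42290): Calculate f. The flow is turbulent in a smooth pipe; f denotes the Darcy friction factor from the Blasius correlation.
Formula: f = \frac{0.316}{Re^{0.25}}
f = 0.316/42290^0.25 = 0.02204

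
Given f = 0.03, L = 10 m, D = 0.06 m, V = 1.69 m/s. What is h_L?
Formula: h_L = f \frac{L}{D} \frac{V^2}{2g}
h_L = 0.03·(10/0.06)·1.69²/(2·9.81) = 0.7279 m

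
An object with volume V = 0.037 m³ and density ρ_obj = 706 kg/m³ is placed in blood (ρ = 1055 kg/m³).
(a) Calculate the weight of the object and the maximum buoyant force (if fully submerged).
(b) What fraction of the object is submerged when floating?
(a) W=rho_obj*g*V=706*9.81*0.037=256.3 N; F_B(max)=rho*g*V=1055*9.81*0.037=382.9 N
(b) Floating fraction=rho_obj/rho=706/1055=0.669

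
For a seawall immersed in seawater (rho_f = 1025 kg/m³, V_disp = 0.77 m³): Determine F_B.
Formula: F_B = \rho_f g V_{disp}
F_B = 1025·9.81·0.77 = 7743 N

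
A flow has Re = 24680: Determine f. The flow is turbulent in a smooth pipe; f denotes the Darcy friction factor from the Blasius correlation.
Formula: f = \frac{0.316}{Re^{0.25}}
f = 0.316/24680^0.25 = 0.02521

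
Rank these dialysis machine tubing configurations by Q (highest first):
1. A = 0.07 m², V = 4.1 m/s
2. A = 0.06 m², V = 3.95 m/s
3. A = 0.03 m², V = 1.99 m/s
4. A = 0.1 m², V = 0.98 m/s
Case 1: Q = 287 L/s
Case 2: Q = 237 L/s
Case 3: Q = 59.7 L/s
Case 4: Q = 98 L/s
Ranking (highest first): 1, 2, 4, 3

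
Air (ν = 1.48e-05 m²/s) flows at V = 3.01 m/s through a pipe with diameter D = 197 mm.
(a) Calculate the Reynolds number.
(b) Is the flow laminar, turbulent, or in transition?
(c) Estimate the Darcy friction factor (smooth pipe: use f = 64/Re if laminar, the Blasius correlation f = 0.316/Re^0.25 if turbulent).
(a) Re = V·D/ν = 3.01·0.197/1.48e-05 = 40066
(b) Flow regime: turbulent (Re > 4000)
(c) Friction factor: f = 0.316/Re^0.25 = 0.316/40066^0.25 = 0.02234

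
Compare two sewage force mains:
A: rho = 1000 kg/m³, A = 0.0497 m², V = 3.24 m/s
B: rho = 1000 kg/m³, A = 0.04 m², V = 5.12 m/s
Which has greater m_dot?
m_dot(A) = 161 kg/s, m_dot(B) = 204.8 kg/s. Answer: B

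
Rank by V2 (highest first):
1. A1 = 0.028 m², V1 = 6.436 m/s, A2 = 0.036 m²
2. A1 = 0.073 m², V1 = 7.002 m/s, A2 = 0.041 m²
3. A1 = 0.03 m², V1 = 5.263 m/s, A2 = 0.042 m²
Case 1: V2 = 5.006 m/s
Case 2: V2 = 12.47 m/s
Case 3: V2 = 3.759 m/s
Ranking (highest first): 2, 1, 3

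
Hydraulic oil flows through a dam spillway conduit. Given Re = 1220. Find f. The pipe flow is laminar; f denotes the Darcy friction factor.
Formula: f = \frac{64}{Re}
f = 64/1220 = 0.05246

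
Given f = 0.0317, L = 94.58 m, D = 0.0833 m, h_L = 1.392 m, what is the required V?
Formula: h_L = f \frac{L}{D} \frac{V^2}{2g}
Substituting knowns: 1.392 = 0.0317·(94.58/0.0833)·V²/(2·9.81)
Solving for V: V = √(1.392·2·9.81/(0.0317·(94.58/0.0833))) = 0.8711 m/s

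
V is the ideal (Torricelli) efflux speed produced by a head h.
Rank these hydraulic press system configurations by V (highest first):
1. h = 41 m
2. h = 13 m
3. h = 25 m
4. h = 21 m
Case 1: V = 28.36 m/s
Case 2: V = 15.97 m/s
Case 3: V = 22.15 m/s
Case 4: V = 20.3 m/s
Ranking (highest first): 1, 3, 4, 2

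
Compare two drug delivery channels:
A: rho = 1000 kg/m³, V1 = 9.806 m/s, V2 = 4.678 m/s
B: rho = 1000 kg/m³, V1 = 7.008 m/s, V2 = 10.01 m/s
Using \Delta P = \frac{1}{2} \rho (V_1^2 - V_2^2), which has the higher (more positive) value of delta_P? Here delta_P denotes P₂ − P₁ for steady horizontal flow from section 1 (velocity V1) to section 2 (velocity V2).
delta_P(A) = 37.14 kPa, delta_P(B) = -25.54 kPa. Answer: A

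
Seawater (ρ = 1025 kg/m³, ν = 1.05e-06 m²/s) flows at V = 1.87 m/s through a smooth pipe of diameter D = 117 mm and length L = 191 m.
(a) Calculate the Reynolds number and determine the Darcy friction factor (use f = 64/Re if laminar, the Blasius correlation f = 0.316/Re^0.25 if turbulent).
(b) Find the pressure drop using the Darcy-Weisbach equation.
(a) Re = V·D/ν = 1.87·0.117/1.05e-06 = 208370 → turbulent (Re > 4000); f = 0.316/Re^0.25 = 0.316/208370^0.25 = 0.01479 (Blasius is strictly valid for Re ≲ 1e5; used here as the smooth-pipe estimate the problem specifies)
(b) Darcy-Weisbach: ΔP = f·(L/D)·½ρV²/1000 = 0.01479·(191/0.117)·½·1025·1.87²/1000 = 43.27 kPa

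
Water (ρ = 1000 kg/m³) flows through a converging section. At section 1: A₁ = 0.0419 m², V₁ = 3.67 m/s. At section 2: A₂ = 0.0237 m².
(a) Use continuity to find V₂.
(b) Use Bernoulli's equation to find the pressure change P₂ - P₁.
(a) Continuity: A₁V₁=A₂V₂ -> V₂=A₁V₁/A₂=0.0419*3.67/0.0237=6.49 m/s
(b) Bernoulli: P₂-P₁=0.5*rho*(V₁^2-V₂^2)/1000=0.5*1000*(3.67^2-6.49^2)/1000=-14.33 kPa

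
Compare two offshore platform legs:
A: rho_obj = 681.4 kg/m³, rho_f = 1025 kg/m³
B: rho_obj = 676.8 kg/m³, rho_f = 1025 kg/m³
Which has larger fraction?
fraction(A) = 0.6648, fraction(B) = 0.6603. Answer: A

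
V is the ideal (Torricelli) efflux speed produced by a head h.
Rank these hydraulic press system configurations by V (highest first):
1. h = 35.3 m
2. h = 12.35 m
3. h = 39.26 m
Case 1: V = 26.32 m/s
Case 2: V = 15.57 m/s
Case 3: V = 27.75 m/s
Ranking (highest first): 3, 1, 2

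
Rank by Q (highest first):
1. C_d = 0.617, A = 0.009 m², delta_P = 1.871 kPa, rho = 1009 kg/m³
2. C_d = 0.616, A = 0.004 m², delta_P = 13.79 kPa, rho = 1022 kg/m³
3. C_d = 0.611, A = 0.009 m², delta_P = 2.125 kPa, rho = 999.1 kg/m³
Case 1: Q = 10.69 L/s
Case 2: Q = 12.8 L/s
Case 3: Q = 11.34 L/s
Ranking (highest first): 2, 3, 1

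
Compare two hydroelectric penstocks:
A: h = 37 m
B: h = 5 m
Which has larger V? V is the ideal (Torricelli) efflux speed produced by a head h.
V(A) = 26.94 m/s, V(B) = 9.905 m/s. Answer: A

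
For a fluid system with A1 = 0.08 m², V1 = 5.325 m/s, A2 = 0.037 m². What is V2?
Formula: V_2 = \frac{A_1 V_1}{A_2}
V2 = 0.08·5.325/0.037 = 11.51 m/s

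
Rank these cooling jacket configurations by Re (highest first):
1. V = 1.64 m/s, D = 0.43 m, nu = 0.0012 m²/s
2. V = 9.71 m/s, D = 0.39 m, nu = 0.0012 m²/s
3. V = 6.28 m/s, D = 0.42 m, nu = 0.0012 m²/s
Case 1: Re = 587.7
Case 2: Re = 3156
Case 3: Re = 2198
Ranking (highest first): 2, 3, 1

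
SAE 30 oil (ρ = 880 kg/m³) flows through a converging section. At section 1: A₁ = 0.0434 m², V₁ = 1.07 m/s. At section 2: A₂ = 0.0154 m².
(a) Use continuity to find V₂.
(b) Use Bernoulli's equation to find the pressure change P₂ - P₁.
(a) Continuity: A₁V₁=A₂V₂ -> V₂=A₁V₁/A₂=0.0434*1.07/0.0154=3.02 m/s
(b) Bernoulli: P₂-P₁=0.5*rho*(V₁^2-V₂^2)/1000=0.5*880*(1.07^2-3.02^2)/1000=-3.509 kPa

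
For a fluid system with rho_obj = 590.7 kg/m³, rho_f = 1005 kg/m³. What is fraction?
Formula: f_{sub} = \frac{\rho_{obj}}{\rho_f}
fraction = 590.7/1005 = 0.5878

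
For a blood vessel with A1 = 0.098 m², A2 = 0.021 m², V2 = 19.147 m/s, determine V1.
Formula: V_2 = \frac{A_1 V_1}{A_2}
Substituting knowns: 19.147 = 0.098·V1/0.021
Solving for V1: V1 = 19.147·0.021/0.098 = 4.103 m/s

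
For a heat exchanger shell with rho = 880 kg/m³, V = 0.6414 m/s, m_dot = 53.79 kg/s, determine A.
Formula: \dot{m} = \rho A V
Substituting knowns: 53.79 = 880·A·0.6414
Solving for A: A = 53.79/(880·0.6414) = 0.0953 m²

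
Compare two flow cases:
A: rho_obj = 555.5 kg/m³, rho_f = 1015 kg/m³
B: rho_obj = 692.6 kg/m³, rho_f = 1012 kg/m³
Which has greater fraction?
fraction(A) = 0.5473, fraction(B) = 0.6844. Answer: B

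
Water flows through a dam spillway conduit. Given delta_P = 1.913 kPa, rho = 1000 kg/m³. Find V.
Formula: V = \sqrt{\frac{2 \Delta P}{\rho}}
V = √(2·(1.913·1000)/1000) = 1.956 m/s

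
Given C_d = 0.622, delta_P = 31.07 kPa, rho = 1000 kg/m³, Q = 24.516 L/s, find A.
Formula: Q = C_d A \sqrt{\frac{2 \Delta P}{\rho}}
Substituting knowns: 24.516 = 0.622·A·√(2·(31.07·1000)/1000)·1000
Solving for A: A = (24.516/1000)/(0.622·√(2·(31.07·1000)/1000)) = 0.005 m²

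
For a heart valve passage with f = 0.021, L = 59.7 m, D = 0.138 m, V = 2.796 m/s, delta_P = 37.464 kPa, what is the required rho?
Formula: \Delta P = f \frac{L}{D} \frac{\rho V^2}{2}
Substituting knowns: 37.464 = 0.021·(59.7/0.138)·0.5·rho·2.796²/1000
Solving for rho: rho = (37.464·1000)/(0.021·(59.7/0.138)·0.5·2.796²) = 1055 kg/m³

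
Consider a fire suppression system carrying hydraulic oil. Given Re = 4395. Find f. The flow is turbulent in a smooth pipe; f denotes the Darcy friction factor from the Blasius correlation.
Formula: f = \frac{0.316}{Re^{0.25}}
f = 0.316/4395^0.25 = 0.03881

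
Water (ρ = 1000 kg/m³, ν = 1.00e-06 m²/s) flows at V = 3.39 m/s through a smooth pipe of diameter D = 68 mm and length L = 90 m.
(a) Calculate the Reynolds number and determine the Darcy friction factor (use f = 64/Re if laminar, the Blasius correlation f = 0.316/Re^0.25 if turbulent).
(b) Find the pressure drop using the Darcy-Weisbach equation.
(a) Re = V·D/ν = 3.39·0.068/1.00e-06 = 230520 → turbulent (Re > 4000); f = 0.316/Re^0.25 = 0.316/230520^0.25 = 0.014421 (Blasius is strictly valid for Re ≲ 1e5; used here as the smooth-pipe estimate the problem specifies)
(b) Darcy-Weisbach: ΔP = f·(L/D)·½ρV²/1000 = 0.014421·(90/0.068)·½·1000·3.39²/1000 = 109.7 kPa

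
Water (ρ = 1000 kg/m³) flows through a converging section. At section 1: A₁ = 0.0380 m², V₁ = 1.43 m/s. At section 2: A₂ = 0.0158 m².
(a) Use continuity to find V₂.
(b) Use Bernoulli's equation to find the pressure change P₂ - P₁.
(a) Continuity: A₁V₁=A₂V₂ -> V₂=A₁V₁/A₂=0.0380*1.43/0.0158=3.44 m/s
(b) Bernoulli: P₂-P₁=0.5*rho*(V₁^2-V₂^2)/1000=0.5*1000*(1.43^2-3.44^2)/1000=-4.894 kPa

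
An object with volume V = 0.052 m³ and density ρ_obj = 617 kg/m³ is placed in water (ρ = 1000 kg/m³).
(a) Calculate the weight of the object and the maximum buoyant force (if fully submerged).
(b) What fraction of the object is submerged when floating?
(a) W=rho_obj*g*V=617*9.81*0.052=314.7 N; F_B(max)=rho*g*V=1000*9.81*0.052=510.1 N
(b) Floating fraction=rho_obj/rho=617/1000=0.617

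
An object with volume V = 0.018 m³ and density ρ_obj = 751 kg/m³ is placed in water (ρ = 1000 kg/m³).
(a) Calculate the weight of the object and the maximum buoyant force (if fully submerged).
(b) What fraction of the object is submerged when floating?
(a) W=rho_obj*g*V=751*9.81*0.018=132.6 N; F_B(max)=rho*g*V=1000*9.81*0.018=176.6 N
(b) Floating fraction=rho_obj/rho=751/1000=0.751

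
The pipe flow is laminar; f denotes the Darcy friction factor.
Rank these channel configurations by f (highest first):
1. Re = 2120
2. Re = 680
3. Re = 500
Case 1: f = 0.03019
Case 2: f = 0.09412
Case 3: f = 0.128
Ranking (highest first): 3, 2, 1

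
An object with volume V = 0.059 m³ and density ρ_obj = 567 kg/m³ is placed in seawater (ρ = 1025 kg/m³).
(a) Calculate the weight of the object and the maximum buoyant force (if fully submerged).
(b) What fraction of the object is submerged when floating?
(a) W=rho_obj*g*V=567*9.81*0.059=328.2 N; F_B(max)=rho*g*V=1025*9.81*0.059=593.3 N
(b) Floating fraction=rho_obj/rho=567/1025=0.553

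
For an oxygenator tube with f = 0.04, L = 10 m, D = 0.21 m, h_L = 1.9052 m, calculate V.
Formula: h_L = f \frac{L}{D} \frac{V^2}{2g}
Substituting knowns: 1.9052 = 0.04·(10/0.21)·V²/(2·9.81)
Solving for V: V = √(1.9052·2·9.81/(0.04·(10/0.21))) = 4.43 m/s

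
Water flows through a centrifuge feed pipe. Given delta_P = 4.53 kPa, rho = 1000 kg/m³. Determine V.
Formula: V = \sqrt{\frac{2 \Delta P}{\rho}}
V = √(2·(4.53·1000)/1000) = 3.01 m/s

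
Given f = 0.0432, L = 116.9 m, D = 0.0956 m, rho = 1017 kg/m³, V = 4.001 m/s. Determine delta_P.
Formula: \Delta P = f \frac{L}{D} \frac{\rho V^2}{2}
delta_P = 0.0432·(116.9/0.0956)·0.5·1017·4.001²/1000 = 430 kPa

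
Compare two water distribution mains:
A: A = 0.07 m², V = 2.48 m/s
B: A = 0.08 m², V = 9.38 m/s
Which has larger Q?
Q(A) = 173.6 L/s, Q(B) = 750.4 L/s. Answer: B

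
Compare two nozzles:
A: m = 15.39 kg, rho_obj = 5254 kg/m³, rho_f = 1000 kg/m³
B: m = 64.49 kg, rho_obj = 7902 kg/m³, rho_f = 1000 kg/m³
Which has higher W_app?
W_app(A) = 122.2 N, W_app(B) = 552.6 N. Answer: B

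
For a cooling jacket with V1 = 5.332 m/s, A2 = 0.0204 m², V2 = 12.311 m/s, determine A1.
Formula: V_2 = \frac{A_1 V_1}{A_2}
Substituting knowns: 12.311 = A1·5.332/0.0204
Solving for A1: A1 = 12.311·0.0204/5.332 = 0.0471 m²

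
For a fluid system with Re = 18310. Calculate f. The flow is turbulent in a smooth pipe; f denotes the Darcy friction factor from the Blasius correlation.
Formula: f = \frac{0.316}{Re^{0.25}}
f = 0.316/18310^0.25 = 0.02717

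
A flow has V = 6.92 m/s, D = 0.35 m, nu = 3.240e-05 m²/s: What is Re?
Formula: Re = \frac{V D}{\nu}
Re = 6.92·0.35/3.240e-05 = 74753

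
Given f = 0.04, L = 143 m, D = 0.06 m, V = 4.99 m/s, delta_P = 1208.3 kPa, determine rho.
Formula: \Delta P = f \frac{L}{D} \frac{\rho V^2}{2}
Substituting knowns: 1208.3 = 0.04·(143/0.06)·0.5·rho·4.99²/1000
Solving for rho: rho = (1208.3·1000)/(0.04·(143/0.06)·0.5·4.99²) = 1018 kg/m³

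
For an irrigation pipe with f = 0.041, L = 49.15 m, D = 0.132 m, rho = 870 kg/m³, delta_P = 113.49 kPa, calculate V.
Formula: \Delta P = f \frac{L}{D} \frac{\rho V^2}{2}
Substituting knowns: 113.49 = 0.041·(49.15/0.132)·0.5·870·V²/1000
Solving for V: V = √((113.49·1000)/(0.041·(49.15/0.132)·0.5·870)) = 4.134 m/s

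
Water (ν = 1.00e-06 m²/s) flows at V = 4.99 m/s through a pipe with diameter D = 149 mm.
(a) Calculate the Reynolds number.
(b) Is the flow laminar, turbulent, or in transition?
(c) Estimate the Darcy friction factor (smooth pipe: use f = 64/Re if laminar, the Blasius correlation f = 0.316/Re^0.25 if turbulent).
(a) Re = V·D/ν = 4.99·0.149/1.00e-06 = 743510
(b) Flow regime: turbulent (Re > 4000)
(c) Friction factor: f = 0.316/Re^0.25 = 0.316/743510^0.25 = 0.01076 (Blasius is strictly valid for Re ≲ 1e5; used here as the smooth-pipe estimate the problem specifies)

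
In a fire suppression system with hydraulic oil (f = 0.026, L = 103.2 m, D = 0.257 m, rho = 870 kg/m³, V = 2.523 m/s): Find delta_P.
Formula: \Delta P = f \frac{L}{D} \frac{\rho V^2}{2}
delta_P = 0.026·(103.2/0.257)·0.5·870·2.523²/1000 = 28.91 kPa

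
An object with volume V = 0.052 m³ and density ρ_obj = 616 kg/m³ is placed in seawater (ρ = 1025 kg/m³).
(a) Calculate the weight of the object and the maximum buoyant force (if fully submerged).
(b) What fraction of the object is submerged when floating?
(a) W=rho_obj*g*V=616*9.81*0.052=314.2 N; F_B(max)=rho*g*V=1025*9.81*0.052=522.9 N
(b) Floating fraction=rho_obj/rho=616/1025=0.601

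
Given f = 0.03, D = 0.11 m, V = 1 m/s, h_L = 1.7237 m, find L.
Formula: h_L = f \frac{L}{D} \frac{V^2}{2g}
Substituting knowns: 1.7237 = 0.03·(L/0.11)·1²/(2·9.81)
Solving for L: L = 1.7237·2·9.81·0.11/(0.03·1²) = 124 m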